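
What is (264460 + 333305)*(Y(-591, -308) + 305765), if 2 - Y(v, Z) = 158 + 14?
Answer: 182673995175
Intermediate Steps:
Y(v, Z) = -170 (Y(v, Z) = 2 - (158 + 14) = 2 - 1*172 = 2 - 172 = -170)
(264460 + 333305)*(Y(-591, -308) + 305765) = (264460 + 333305)*(-170 + 305765) = 597765*305595 = 182673995175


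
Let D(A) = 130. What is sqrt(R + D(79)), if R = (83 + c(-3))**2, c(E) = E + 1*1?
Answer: sqrt(6691) ≈ 81.799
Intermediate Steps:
c(E) = 1 + E (c(E) = E + 1 = 1 + E)
R = 6561 (R = (83 + (1 - 3))**2 = (83 - 2)**2 = 81**2 = 6561)
sqrt(R + D(79)) = sqrt(6561 + 130) = sqrt(6691)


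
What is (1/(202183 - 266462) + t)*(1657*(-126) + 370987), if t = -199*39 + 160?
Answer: -79250878019400/64279 ≈ -1.2329e+9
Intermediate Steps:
t = -7601 (t = -7761 + 160 = -7601)
(1/(202183 - 266462) + t)*(1657*(-126) + 370987) = (1/(202183 - 266462) - 7601)*(1657*(-126) + 370987) = (1/(-64279) - 7601)*(-208782 + 370987) = (-1/64279 - 7601)*162205 = -488584680/64279*162205 = -79250878019400/64279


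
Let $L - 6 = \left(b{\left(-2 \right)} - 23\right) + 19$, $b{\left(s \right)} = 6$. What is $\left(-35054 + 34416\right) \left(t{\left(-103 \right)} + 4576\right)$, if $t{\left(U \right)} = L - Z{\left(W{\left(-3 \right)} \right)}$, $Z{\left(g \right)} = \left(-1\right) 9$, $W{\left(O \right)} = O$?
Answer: $-2930334$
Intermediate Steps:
$Z{\left(g \right)} = -9$
$L = 8$ ($L = 6 + \left(\left(6 - 23\right) + 19\right) = 6 + \left(-17 + 19\right) = 6 + 2 = 8$)
$t{\left(U \right)} = 17$ ($t{\left(U \right)} = 8 - -9 = 8 + 9 = 17$)
$\left(-35054 + 34416\right) \left(t{\left(-103 \right)} + 4576\right) = \left(-35054 + 34416\right) \left(17 + 4576\right) = \left(-638\right) 4593 = -2930334$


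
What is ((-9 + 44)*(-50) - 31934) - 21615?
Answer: -55299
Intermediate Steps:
((-9 + 44)*(-50) - 31934) - 21615 = (35*(-50) - 31934) - 21615 = (-1750 - 31934) - 21615 = -33684 - 21615 = -55299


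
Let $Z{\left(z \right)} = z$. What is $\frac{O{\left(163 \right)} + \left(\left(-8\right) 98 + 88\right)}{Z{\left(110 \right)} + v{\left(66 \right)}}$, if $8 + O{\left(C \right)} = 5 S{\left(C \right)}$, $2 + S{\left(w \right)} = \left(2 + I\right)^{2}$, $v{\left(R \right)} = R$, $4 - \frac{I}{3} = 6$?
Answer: $- \frac{317}{88} \approx -3.6023$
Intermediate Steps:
$I = -6$ ($I = 12 - 18 = -6$)
$S{\left(w \right)} = 14$ ($S{\left(w \right)} = -2 + \left(2 - 6\right)^{2} = -2 + \left(-4\right)^{2} = -2 + 16 = 14$)
$O{\left(C \right)} = 62$ ($O{\left(C \right)} = -8 + 5 \cdot 14 = -8 + 70 = 62$)
$\frac{O{\left(163 \right)} + \left(\left(-8\right) 98 + 88\right)}{Z{\left(110 \right)} + v{\left(66 \right)}} = \frac{62 + \left(\left(-8\right) 98 + 88\right)}{110 + 66} = \frac{62 + \left(-784 + 88\right)}{176} = \left(62 - 696\right) \frac{1}{176} = \left(-634\right) \frac{1}{176} = - \frac{317}{88}$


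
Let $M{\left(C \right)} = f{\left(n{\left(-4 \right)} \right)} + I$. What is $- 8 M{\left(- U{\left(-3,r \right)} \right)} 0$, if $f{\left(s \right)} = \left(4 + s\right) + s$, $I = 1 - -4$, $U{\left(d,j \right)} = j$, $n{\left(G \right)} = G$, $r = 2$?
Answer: $0$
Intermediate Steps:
$I = 5$ ($I = 1 + 4 = 5$)
$f{\left(s \right)} = 4 + 2 s$
$M{\left(C \right)} = 1$ ($M{\left(C \right)} = \left(4 + 2 \left(-4\right)\right) + 5 = \left(4 - 8\right) + 5 = -4 + 5 = 1$)
$- 8 M{\left(- U{\left(-3,r \right)} \right)} 0 = \left(-8\right) 1 \cdot 0 = \left(-8\right) 0 = 0$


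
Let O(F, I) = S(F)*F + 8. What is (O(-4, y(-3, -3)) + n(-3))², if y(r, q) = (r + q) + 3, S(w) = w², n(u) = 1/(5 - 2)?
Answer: 27889/9 ≈ 3098.8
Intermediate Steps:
n(u) = ⅓ (n(u) = 1/3 = ⅓)
y(r, q) = 3 + q + r (y(r, q) = (q + r) + 3 = 3 + q + r)
O(F, I) = 8 + F³ (O(F, I) = F²*F + 8 = F³ + 8 = 8 + F³)
(O(-4, y(-3, -3)) + n(-3))² = ((8 + (-4)³) + ⅓)² = ((8 - 64) + ⅓)² = (-56 + ⅓)² = (-167/3)² = 27889/9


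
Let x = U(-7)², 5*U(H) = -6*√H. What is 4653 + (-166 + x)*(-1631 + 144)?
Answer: 6662099/25 ≈ 2.6648e+5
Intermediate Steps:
U(H) = -6*√H/5 (U(H) = (-6*√H)/5 = -6*√H/5)
x = -252/25 (x = (-6*I*√7/5)² = -252/25 ≈ -10.080)
4653 + (-166 + x)*(-1631 + 144) = 4653 + (-166 - 252/25)*(-1631 + 144) = 4653 - 4402/25*(-1487) = 4653 + 6545774/25 = 6662099/25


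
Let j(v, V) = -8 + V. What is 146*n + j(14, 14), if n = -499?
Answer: -72848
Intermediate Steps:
146*n + j(14, 14) = 146*(-499) + (-8 + 14) = -72854 + 6 = -72848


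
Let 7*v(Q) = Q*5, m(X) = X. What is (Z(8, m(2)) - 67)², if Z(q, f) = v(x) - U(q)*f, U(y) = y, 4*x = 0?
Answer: 6889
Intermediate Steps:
x = 0 (x = (¼)*0 = 0)
v(Q) = 5*Q/7 (v(Q) = (Q*5)/7 = (5*Q)/7 = 5*Q/7)
Z(q, f) = -f*q (Z(q, f) = (5/7)*0 - q*f = 0 - f*q = -f*q)
(Z(8, m(2)) - 67)² = (-1*2*8 - 67)² = (-16 - 67)² = (-83)² = 6889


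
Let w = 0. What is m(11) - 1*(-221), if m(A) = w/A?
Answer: 221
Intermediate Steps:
m(A) = 0 (m(A) = 0/A = 0)
m(11) - 1*(-221) = 0 - 1*(-221) = 0 + 221 = 221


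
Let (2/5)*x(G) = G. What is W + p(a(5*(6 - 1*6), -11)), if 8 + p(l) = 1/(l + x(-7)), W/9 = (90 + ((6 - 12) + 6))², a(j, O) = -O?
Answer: 947594/13 ≈ 72892.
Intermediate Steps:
x(G) = 5*G/2
W = 72900 (W = 9*(90 + ((6 - 12) + 6))² = 9*(90 + (-6 + 6))² = 9*(90 + 0)² = 9*90² = 9*8100 = 72900)
p(l) = -8 + 1/(-35/2 + l) (p(l) = -8 + 1/(l + (5/2)*(-7)) = -8 + 1/(l - 35/2) = -8 + 1/(-35/2 + l))
W + p(a(5*(6 - 1*6), -11)) = 72900 + 2*(141 - (-8)*(-11))/(-35 + 2*(-1*(-11))) = 72900 + 2*(141 - 8*11)/(-35 + 2*11) = 72900 + 2*(141 - 88)/(-35 + 22) = 72900 + 2*53/(-13) = 72900 + 2*(-1/13)*53 = 72900 - 106/13 = 947594/13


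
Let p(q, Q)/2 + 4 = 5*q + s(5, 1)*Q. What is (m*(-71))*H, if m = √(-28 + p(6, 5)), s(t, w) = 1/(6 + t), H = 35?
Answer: -2485*√3014/11 ≈ -12402.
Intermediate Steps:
p(q, Q) = -8 + 10*q + 2*Q/11 (p(q, Q) = -8 + 2*(5*q + Q/(6 + 5)) = -8 + 2*(5*q + Q/11) = -8 + (10*q + 2*Q/11) = -8 + 10*q + 2*Q/11)
m = √3014/11 (m = √(-28 + (-8 + 10*6 + (2/11)*5)) = √(-28 + (-8 + 60 + 10/11)) = √(-28 + 582/11) = √(274/11) = √3014/11 ≈ 4.9909)
(m*(-71))*H = ((√3014/11)*(-71))*35 = -71*√3014/11*35 = -2485*√3014/11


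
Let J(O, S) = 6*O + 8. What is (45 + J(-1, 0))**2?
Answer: 2209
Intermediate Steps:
J(O, S) = 8 + 6*O
(45 + J(-1, 0))**2 = (45 + (8 + 6*(-1)))**2 = (45 + (8 - 6))**2 = (45 + 2)**2 = 47**2 = 2209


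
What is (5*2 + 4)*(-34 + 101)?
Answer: 938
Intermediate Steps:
(5*2 + 4)*(-34 + 101) = (10 + 4)*67 = 14*67 = 938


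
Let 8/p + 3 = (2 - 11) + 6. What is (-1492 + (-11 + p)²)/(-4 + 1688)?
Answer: -12059/15156 ≈ -0.79566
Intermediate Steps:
p = -4/3 (p = 8/(-3 + ((2 - 11) + 6)) = 8/(-3 + (-9 + 6)) = 8/(-3 - 3) = 8/(-6) = 8*(-⅙) = -4/3 ≈ -1.3333)
(-1492 + (-11 + p)²)/(-4 + 1688) = (-1492 + (-11 - 4/3)²)/(-4 + 1688) = (-1492 + (-37/3)²)/1684 = (-1492 + 1369/9)*(1/1684) = -12059/9*1/1684 = -12059/15156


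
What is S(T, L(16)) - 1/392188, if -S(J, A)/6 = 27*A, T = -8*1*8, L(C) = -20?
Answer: 1270689119/392188 ≈ 3240.0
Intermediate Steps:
T = -64 (T = -8*8 = -64)
S(J, A) = -162*A
S(T, L(16)) - 1/392188 = -162*(-20) - 1/392188 = 3240 - 1*1/392188 = 3240 - 1/392188 = 1270689119/392188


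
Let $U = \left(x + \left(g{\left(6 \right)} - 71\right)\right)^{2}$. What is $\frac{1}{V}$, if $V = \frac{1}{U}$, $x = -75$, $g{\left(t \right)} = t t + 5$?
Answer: $11025$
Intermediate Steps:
$g{\left(t \right)} = 5 + t^{2}$ ($g{\left(t \right)} = t^{2} + 5 = 5 + t^{2}$)
$U = 11025$ ($U = \left(-75 - \left(66 - 36\right)\right)^{2} = \left(-75 + \left(\left(5 + 36\right) - 71\right)\right)^{2} = \left(-75 + \left(41 - 71\right)\right)^{2} = \left(-75 - 30\right)^{2} = \left(-105\right)^{2} = 11025$)
$V = \frac{1}{11025} \approx 9.0703 \cdot 10^{-5}$
$\frac{1}{V} = \frac{1}{\frac{1}{11025}} = 11025$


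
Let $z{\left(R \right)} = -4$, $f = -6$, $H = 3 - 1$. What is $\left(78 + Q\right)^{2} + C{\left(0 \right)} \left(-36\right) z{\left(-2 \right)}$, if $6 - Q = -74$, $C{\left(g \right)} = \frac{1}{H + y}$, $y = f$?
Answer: $24928$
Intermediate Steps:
$H = 2$
$y = -6$
$C{\left(g \right)} = - \frac{1}{4}$ ($C{\left(g \right)} = \frac{1}{2 - 6} = \frac{1}{-4} = - \frac{1}{4}$)
$Q = 80$ ($Q = 6 - -74 = 6 + 74 = 80$)
$\left(78 + Q\right)^{2} + C{\left(0 \right)} \left(-36\right) z{\left(-2 \right)} = \left(78 + 80\right)^{2} + \left(- \frac{1}{4}\right) \left(-36\right) \left(-4\right) = 158^{2} + 9 \left(-4\right) = 24964 - 36 = 24928$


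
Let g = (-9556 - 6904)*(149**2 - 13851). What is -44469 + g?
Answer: -137485469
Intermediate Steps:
g = -137441000 (g = -16460*(22201 - 13851) = -16460*8350 = -137441000)
-44469 + g = -44469 - 137441000 = -137485469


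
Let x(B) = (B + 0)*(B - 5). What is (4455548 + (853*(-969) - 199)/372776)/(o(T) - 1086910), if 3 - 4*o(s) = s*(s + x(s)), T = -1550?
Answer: 830460267246/173766613703711 ≈ 0.0047792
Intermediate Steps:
x(B) = B*(-5 + B)
o(s) = ¾ - s*(s + s*(-5 + s))/4
(4455548 + (853*(-969) - 199)/372776)/(o(T) - 1086910) = (4455548 + (853*(-969) - 199)/372776)/((¾ + (-1550)² - ¼*(-1550)³) - 1086910) = (4455548 + (-826557 - 199)*(1/372776))/((¾ + 2402500 - ¼*(-3723875000)) - 1086910) = (4455548 - 826756*1/372776)/((¾ + 2402500 + 930968750) - 1086910) = (4455548 - 206689/93194)/(3733485003/4 - 1086910) = 415230133623/(93194*(3729137363/4)) = (415230133623/93194)*(4/3729137363) = 830460267246/173766613703711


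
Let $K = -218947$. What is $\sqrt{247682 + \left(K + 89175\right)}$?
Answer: $\sqrt{117910} \approx 343.38$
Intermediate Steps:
$\sqrt{247682 + \left(K + 89175\right)} = \sqrt{247682 + \left(-218947 + 89175\right)} = \sqrt{247682 - 129772} = \sqrt{117910}$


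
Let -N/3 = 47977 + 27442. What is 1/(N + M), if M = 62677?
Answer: -1/163580 ≈ -6.1132e-6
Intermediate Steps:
N = -226257 (N = -3*(47977 + 27442) = -3*75419 = -226257)
1/(N + M) = 1/(-226257 + 62677) = 1/(-163580) = -1/163580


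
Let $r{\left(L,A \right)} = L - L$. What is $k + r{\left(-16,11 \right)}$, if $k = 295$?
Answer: $295$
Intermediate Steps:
$r{\left(L,A \right)} = 0$
$k + r{\left(-16,11 \right)} = 295 + 0 = 295$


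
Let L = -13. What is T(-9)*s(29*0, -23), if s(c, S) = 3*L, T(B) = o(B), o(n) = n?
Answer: 351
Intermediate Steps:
T(B) = B
s(c, S) = -39 (s(c, S) = 3*(-13) = -39)
T(-9)*s(29*0, -23) = -9*(-39) = 351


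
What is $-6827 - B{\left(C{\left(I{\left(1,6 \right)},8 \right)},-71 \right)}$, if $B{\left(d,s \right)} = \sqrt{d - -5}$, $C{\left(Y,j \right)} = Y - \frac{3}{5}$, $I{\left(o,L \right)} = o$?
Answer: $-6827 - \frac{3 \sqrt{15}}{5} \approx -6829.3$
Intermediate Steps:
$C{\left(Y,j \right)} = - \frac{3}{5} + Y$ ($C{\left(Y,j \right)} = Y - \frac{3}{5} = - \frac{3}{5} + Y$)
$B{\left(d,s \right)} = \sqrt{5 + d}$ ($B{\left(d,s \right)} = \sqrt{d + 5} = \sqrt{5 + d}$)
$-6827 - B{\left(C{\left(I{\left(1,6 \right)},8 \right)},-71 \right)} = -6827 - \sqrt{5 + \left(- \frac{3}{5} + 1\right)} = -6827 - \sqrt{5 + \frac{2}{5}} = -6827 - \sqrt{\frac{27}{5}} = -6827 - \frac{3 \sqrt{15}}{5}$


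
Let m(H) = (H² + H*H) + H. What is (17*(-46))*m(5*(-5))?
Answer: -957950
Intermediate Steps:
m(H) = H + 2*H² (m(H) = (H² + H²) + H = 2*H² + H = H + 2*H²)
(17*(-46))*m(5*(-5)) = (17*(-46))*((5*(-5))*(1 + 2*(5*(-5)))) = -(-19550)*(1 + 2*(-25)) = -(-19550)*(1 - 50) = -(-19550)*(-49) = -782*1225 = -957950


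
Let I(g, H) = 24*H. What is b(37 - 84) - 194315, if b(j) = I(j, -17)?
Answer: -194723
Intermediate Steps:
b(j) = -408 (b(j) = 24*(-17) = -408)
b(37 - 84) - 194315 = -408 - 194315 = -194723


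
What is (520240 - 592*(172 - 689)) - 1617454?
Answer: -791150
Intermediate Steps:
(520240 - 592*(172 - 689)) - 1617454 = (520240 - 592*(-517)) - 1617454 = (520240 + 306064) - 1617454 = 826304 - 1617454 = -791150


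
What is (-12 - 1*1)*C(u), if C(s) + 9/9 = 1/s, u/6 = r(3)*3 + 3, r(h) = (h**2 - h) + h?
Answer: 2327/180 ≈ 12.928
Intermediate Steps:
r(h) = h**2
u = 180 (u = 6*(3**2*3 + 3) = 6*(9*3 + 3) = 6*(27 + 3) = 6*30 = 180)
C(s) = -1 + 1/s
(-12 - 1*1)*C(u) = (-12 - 1*1)*((1 - 1*180)/180) = (-12 - 1)*((1 - 180)/180) = -13*(-179)/180 = -13*(-179/180) = 2327/180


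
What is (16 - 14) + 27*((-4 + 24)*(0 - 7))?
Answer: -3778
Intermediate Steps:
(16 - 14) + 27*((-4 + 24)*(0 - 7)) = 2 + 27*(20*(-7)) = 2 + 27*(-140) = 2 - 3780 = -3778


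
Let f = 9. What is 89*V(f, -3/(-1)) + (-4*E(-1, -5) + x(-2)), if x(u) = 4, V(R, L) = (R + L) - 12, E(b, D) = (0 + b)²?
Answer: 0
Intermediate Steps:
E(b, D) = b²
V(R, L) = -12 + L + R (V(R, L) = (L + R) - 12 = -12 + L + R)
89*V(f, -3/(-1)) + (-4*E(-1, -5) + x(-2)) = 89*(-12 - 3/(-1) + 9) + (-4*(-1)² + 4) = 89*(-12 - 3*(-1) + 9) + (-4*1 + 4) = 89*(-12 + 3 + 9) + (-4 + 4) = 89*0 + 0 = 0 + 0 = 0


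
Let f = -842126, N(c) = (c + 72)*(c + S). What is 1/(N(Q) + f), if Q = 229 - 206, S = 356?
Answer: -1/806121 ≈ -1.2405e-6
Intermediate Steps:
Q = 23
N(c) = (72 + c)*(356 + c) (N(c) = (c + 72)*(c + 356) = (72 + c)*(356 + c))
1/(N(Q) + f) = 1/((25632 + 23² + 428*23) - 842126) = 1/((25632 + 529 + 9844) - 842126) = 1/(36005 - 842126) = 1/(-806121) = -1/806121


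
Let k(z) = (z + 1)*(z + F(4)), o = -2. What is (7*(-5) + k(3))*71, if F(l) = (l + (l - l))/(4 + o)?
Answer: -1065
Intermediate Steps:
F(l) = l/2 (F(l) = (l + (l - l))/(4 - 2) = (l + 0)/2 = l*(1/2) = l/2)
k(z) = (1 + z)*(2 + z) (k(z) = (z + 1)*(z + (1/2)*4) = (1 + z)*(z + 2) = (1 + z)*(2 + z))
(7*(-5) + k(3))*71 = (7*(-5) + (2 + 3**2 + 3*3))*71 = (-35 + (2 + 9 + 9))*71 = (-35 + 20)*71 = -15*71 = -1065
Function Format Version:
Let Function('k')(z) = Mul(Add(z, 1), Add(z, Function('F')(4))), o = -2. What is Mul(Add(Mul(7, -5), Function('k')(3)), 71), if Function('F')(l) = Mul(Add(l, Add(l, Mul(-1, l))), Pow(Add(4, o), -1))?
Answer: -1065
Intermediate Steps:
Function('F')(l) = Mul(Rational(1, 2), l) (Function('F')(l) = Mul(Add(l, Add(l, Mul(-1, l))), Pow(Add(4, -2), -1)) = Mul(Add(l, 0), Pow(2, -1)) = Mul(l, Rational(1, 2)) = Mul(Rational(1, 2), l))
Function('k')(z) = Mul(Add(1, z), Add(2, z)) (Function('k')(z) = Mul(Add(z, 1), Add(z, Mul(Rational(1, 2), 4))) = Mul(Add(1, z), Add(z, 2)) = Mul(Add(1, z), Add(2, z)))
Mul(Add(Mul(7, -5), Function('k')(3)), 71) = Mul(Add(Mul(7, -5), Add(2, Pow(3, 2), Mul(3, 3))), 71) = Mul(Add(-35, Add(2, 9, 9)), 71) = Mul(Add(-35, 20), 71) = Mul(-15, 71) = -1065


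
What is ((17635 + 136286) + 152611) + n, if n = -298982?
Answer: 7550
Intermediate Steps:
((17635 + 136286) + 152611) + n = ((17635 + 136286) + 152611) - 298982 = (153921 + 152611) - 298982 = 306532 - 298982 = 7550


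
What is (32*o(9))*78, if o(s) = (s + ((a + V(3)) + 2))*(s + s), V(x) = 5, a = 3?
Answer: 853632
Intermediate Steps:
o(s) = 2*s*(10 + s) (o(s) = (s + ((3 + 5) + 2))*(s + s) = (s + (8 + 2))*(2*s) = (s + 10)*(2*s) = (10 + s)*(2*s) = 2*s*(10 + s))
(32*o(9))*78 = (32*(2*9*(10 + 9)))*78 = (32*(2*9*19))*78 = (32*342)*78 = 10944*78 = 853632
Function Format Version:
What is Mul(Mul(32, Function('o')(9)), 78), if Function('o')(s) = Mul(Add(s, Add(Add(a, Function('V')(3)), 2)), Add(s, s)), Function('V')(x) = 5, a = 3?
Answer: 853632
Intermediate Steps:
Function('o')(s) = Mul(2, s, Add(10, s)) (Function('o')(s) = Mul(Add(s, Add(Add(3, 5), 2)), Add(s, s)) = Mul(Add(s, Add(8, 2)), Mul(2, s)) = Mul(Add(s, 10), Mul(2, s)) = Mul(Add(10, s), Mul(2, s)) = Mul(2, s, Add(10, s)))
Mul(Mul(32, Function('o')(9)), 78) = Mul(Mul(32, Mul(2, 9, Add(10, 9))), 78) = Mul(Mul(32, Mul(2, 9, 19)), 78) = Mul(Mul(32, 342), 78) = Mul(10944, 78) = 853632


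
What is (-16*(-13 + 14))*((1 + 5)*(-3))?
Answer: 288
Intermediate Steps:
(-16*(-13 + 14))*((1 + 5)*(-3)) = (-16*1)*(6*(-3)) = -16*(-18) = 288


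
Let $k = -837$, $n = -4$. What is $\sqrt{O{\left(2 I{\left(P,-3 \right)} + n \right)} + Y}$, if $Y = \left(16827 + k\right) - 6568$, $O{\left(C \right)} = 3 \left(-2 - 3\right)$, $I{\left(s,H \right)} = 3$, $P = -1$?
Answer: $\sqrt{9407} \approx 96.99$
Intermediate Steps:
$O{\left(C \right)} = -15$ ($O{\left(C \right)} = 3 \left(-5\right) = -15$)
$Y = 9422$ ($Y = \left(16827 - 837\right) - 6568 = 15990 - 6568 = 9422$)
$\sqrt{O{\left(2 I{\left(P,-3 \right)} + n \right)} + Y} = \sqrt{-15 + 9422} = \sqrt{9407}$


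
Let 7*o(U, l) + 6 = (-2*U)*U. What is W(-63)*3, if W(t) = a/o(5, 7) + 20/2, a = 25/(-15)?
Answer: 245/8 ≈ 30.625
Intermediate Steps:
o(U, l) = -6/7 - 2*U**2/7 (o(U, l) = -6/7 + ((-2*U)*U)/7 = -6/7 + (-2*U**2)/7 = -6/7 - 2*U**2/7)
a = -5/3 (a = 25*(-1/15) = -5/3 ≈ -1.6667)
W(t) = 245/24 (W(t) = -5/(3*(-6/7 - 2/7*5**2)) + 20/2 = -5/(3*(-6/7 - 2/7*25)) + 20*(1/2) = -5/(3*(-6/7 - 50/7)) + 10 = -5/3/(-8) + 10 = -5/3*(-1/8) + 10 = 5/24 + 10 = 245/24)
W(-63)*3 = (245/24)*3 = 245/8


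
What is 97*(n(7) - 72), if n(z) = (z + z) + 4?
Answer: -5238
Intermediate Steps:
n(z) = 4 + 2*z (n(z) = 2*z + 4 = 4 + 2*z)
97*(n(7) - 72) = 97*((4 + 2*7) - 72) = 97*((4 + 14) - 72) = 97*(18 - 72) = 97*(-54) = -5238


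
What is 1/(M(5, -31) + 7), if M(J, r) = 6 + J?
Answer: 1/18 ≈ 0.055556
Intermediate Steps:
1/(M(5, -31) + 7) = 1/((6 + 5) + 7) = 1/(11 + 7) = 1/18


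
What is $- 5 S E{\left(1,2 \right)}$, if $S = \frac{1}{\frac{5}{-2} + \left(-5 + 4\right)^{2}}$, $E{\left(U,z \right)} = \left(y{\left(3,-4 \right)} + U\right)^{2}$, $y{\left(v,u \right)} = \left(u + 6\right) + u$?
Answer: $\frac{10}{3} \approx 3.3333$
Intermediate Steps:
$y{\left(v,u \right)} = 6 + 2 u$ ($y{\left(v,u \right)} = \left(6 + u\right) + u = 6 + 2 u$)
$E{\left(U,z \right)} = \left(-2 + U\right)^{2}$ ($E{\left(U,z \right)} = \left(\left(6 + 2 \left(-4\right)\right) + U\right)^{2} = \left(\left(6 - 8\right) + U\right)^{2} = \left(-2 + U\right)^{2}$)
$S = - \frac{2}{3}$ ($S = \frac{1}{5 \left(- \frac{1}{2}\right) + \left(-1\right)^{2}} = \frac{1}{- \frac{5}{2} + 1} = \frac{1}{- \frac{3}{2}} = - \frac{2}{3} \approx -0.66667$)
$- 5 S E{\left(1,2 \right)} = \left(-5\right) \left(- \frac{2}{3}\right) \left(-2 + 1\right)^{2} = \frac{10 \left(-1\right)^{2}}{3} = \frac{10}{3} \cdot 1 = \frac{10}{3}$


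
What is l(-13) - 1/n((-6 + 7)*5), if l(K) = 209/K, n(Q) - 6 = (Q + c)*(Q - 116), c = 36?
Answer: -949892/59085 ≈ -16.077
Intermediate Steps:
n(Q) = 6 + (-116 + Q)*(36 + Q) (n(Q) = 6 + (Q + 36)*(Q - 116) = 6 + (36 + Q)*(-116 + Q) = 6 + (-116 + Q)*(36 + Q))
l(-13) - 1/n((-6 + 7)*5) = 209/(-13) - 1/(-4170 + ((-6 + 7)*5)² - 80*(-6 + 7)*5) = 209*(-1/13) - 1/(-4170 + (1*5)² - 80*5) = -209/13 - 1/(-4170 + 5² - 80*5) = -209/13 - 1/(-4170 + 25 - 400) = -209/13 - 1/(-4545) = -209/13 - 1*(-1/4545) = -209/13 + 1/4545 = -949892/59085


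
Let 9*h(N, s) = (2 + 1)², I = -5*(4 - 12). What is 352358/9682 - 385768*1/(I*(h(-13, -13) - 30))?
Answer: 258983816/701945 ≈ 368.95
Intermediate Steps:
I = 40 (I = -5*(-8) = 40)
h(N, s) = 1 (h(N, s) = (2 + 1)²/9 = (⅑)*3² = (⅑)*9 = 1)
352358/9682 - 385768*1/(I*(h(-13, -13) - 30)) = 352358/9682 - 385768*1/(40*(1 - 30)) = 352358*(1/9682) - 385768/((-29*40)) = 176179/4841 - 385768/(-1160) = 176179/4841 - 385768*(-1/1160) = 176179/4841 + 48221/145 = 258983816/701945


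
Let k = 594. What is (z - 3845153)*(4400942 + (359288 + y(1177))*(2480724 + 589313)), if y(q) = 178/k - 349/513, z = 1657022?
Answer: -137573811364403006222/57 ≈ -2.4136e+18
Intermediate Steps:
y(q) = -716/1881 (y(q) = 178/594 - 349/513 = 178*(1/594) - 349*1/513 = 89/297 - 349/513 = -716/1881)
(z - 3845153)*(4400942 + (359288 + y(1177))*(2480724 + 589313)) = (1657022 - 3845153)*(4400942 + (359288 - 716/1881)*(2480724 + 589313)) = -2188131*(4400942 + (675820012/1881)*3070037) = -2188131*(4400942 + 2074792442180444/1881) = -2188131*2074800720352346/1881 = -137573811364403006222/57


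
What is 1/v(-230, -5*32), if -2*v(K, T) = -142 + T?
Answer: 1/151 ≈ 0.0066225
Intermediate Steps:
v(K, T) = 71 - T/2 (v(K, T) = -(-142 + T)/2 = 71 - T/2)
1/v(-230, -5*32) = 1/(71 - (-5)*32/2) = 1/(71 - 1/2*(-160)) = 1/(71 + 80) = 1/151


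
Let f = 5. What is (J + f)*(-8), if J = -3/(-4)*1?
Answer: -46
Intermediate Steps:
J = ¾ (J = -3*(-¼)*1 = (¾)*1 = ¾ ≈ 0.75000)
(J + f)*(-8) = (¾ + 5)*(-8) = (23/4)*(-8) = -46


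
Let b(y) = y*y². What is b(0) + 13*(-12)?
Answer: -156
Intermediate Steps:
b(y) = y³
b(0) + 13*(-12) = 0³ + 13*(-12) = 0 - 156 = -156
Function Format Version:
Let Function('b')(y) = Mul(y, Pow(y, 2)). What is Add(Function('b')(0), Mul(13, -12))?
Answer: -156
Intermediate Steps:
Function('b')(y) = Pow(y, 3)
Add(Function('b')(0), Mul(13, -12)) = Add(Pow(0, 3), Mul(13, -12)) = Add(0, -156) = -156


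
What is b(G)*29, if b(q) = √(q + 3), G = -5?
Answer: 29*I*√2 ≈ 41.012*I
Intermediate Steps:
b(q) = √(3 + q)
b(G)*29 = √(3 - 5)*29 = √(-2)*29 = (I*√2)*29 = 29*I*√2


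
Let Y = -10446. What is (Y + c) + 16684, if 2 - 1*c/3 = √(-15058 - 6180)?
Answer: 6244 - 3*I*√21238 ≈ 6244.0 - 437.2*I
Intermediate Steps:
c = 6 - 3*I*√21238 (c = 6 - 3*√(-15058 - 6180) = 6 - 3*I*√21238 ≈ 6.0 - 437.2*I)
(Y + c) + 16684 = (-10446 + (6 - 3*I*√21238)) + 16684 = (-10440 - 3*I*√21238) + 16684 = 6244 - 3*I*√21238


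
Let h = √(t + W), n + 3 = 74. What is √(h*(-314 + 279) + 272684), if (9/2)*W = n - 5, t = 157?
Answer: √(2454156 - 105*√1545)/3 ≈ 521.75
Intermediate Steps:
n = 71 (n = -3 + 74 = 71)
W = 44/3 (W = 2*(71 - 5)/9 = (2/9)*66 = 44/3 ≈ 14.667)
h = √1545/3 (h = √(157 + 44/3) = √(515/3) = √1545/3 ≈ 13.102)
√(h*(-314 + 279) + 272684) = √((√1545/3)*(-314 + 279) + 272684) = √((√1545/3)*(-35) + 272684) = √(-35*√1545/3 + 272684) = √(272684 - 35*√1545/3)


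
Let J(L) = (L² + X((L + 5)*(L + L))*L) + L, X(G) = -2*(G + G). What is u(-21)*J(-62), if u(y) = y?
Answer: -36889566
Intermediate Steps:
X(G) = -4*G
J(L) = L + L² - 8*L²*(5 + L) (J(L) = (L² + (-4*(L + 5)*(L + L))*L) + L = (L² + (-4*(5 + L)*2*L)*L) + L = (L² + (-8*L*(5 + L))*L) + L = (L² - 8*L²*(5 + L)) + L = L + L² - 8*L²*(5 + L))
u(-21)*J(-62) = -(-1302)*(1 - 62 - 8*(-62)*(5 - 62)) = -(-1302)*(1 - 62 - 8*(-62)*(-57)) = -(-1302)*(1 - 62 - 28272) = -(-1302)*(-28333) = -21*1756646 = -36889566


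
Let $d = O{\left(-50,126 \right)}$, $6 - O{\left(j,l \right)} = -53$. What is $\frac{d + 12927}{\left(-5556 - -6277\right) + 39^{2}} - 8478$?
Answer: $- \frac{9497345}{1121} \approx -8472.2$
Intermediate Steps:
$O{\left(j,l \right)} = 59$ ($O{\left(j,l \right)} = 6 - -53 = 6 + 53 = 59$)
$d = 59$
$\frac{d + 12927}{\left(-5556 - -6277\right) + 39^{2}} - 8478 = \frac{59 + 12927}{\left(-5556 - -6277\right) + 39^{2}} - 8478 = \frac{12986}{\left(-5556 + 6277\right) + 1521} - 8478 = \frac{12986}{721 + 1521} - 8478 = \frac{12986}{2242} - 8478 = 12986 \cdot \frac{1}{2242} - 8478 = \frac{6493}{1121} - 8478 = - \frac{9497345}{1121}$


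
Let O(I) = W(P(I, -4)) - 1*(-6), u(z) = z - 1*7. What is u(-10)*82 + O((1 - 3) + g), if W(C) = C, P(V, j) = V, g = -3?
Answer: -1393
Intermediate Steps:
u(z) = -7 + z (u(z) = z - 7 = -7 + z)
O(I) = 6 + I (O(I) = I - 1*(-6) = I + 6 = 6 + I)
u(-10)*82 + O((1 - 3) + g) = (-7 - 10)*82 + (6 + ((1 - 3) - 3)) = -17*82 + (6 + (-2 - 3)) = -1394 + (6 - 5) = -1394 + 1 = -1393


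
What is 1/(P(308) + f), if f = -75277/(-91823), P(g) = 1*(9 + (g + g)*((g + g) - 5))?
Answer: 91823/34560875132 ≈ 2.6568e-6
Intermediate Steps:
P(g) = 9 + 2*g*(-5 + 2*g) (P(g) = 1*(9 + (2*g)*(2*g - 5)) = 1*(9 + (2*g)*(-5 + 2*g)) = 1*(9 + 2*g*(-5 + 2*g)) = 9 + 2*g*(-5 + 2*g))
f = 75277/91823 (f = -75277*(-1/91823) = 75277/91823 ≈ 0.81981)
1/(P(308) + f) = 1/((9 - 10*308 + 4*308**2) + 75277/91823) = 1/((9 - 3080 + 4*94864) + 75277/91823) = 1/((9 - 3080 + 379456) + 75277/91823) = 1/(376385 + 75277/91823) = 1/(34560875132/91823) = 91823/34560875132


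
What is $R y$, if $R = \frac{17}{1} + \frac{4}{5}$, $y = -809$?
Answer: $- \frac{72001}{5} \approx -14400.0$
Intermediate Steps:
$R = \frac{89}{5}$ ($R = 17 \cdot 1 + 4 \cdot \frac{1}{5} = 17 + \frac{4}{5} = \frac{89}{5} \approx 17.8$)
$R y = \frac{89}{5} \left(-809\right) = - \frac{72001}{5}$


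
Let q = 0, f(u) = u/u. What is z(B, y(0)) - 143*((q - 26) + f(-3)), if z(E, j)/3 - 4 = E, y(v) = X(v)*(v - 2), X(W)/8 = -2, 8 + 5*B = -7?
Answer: 3578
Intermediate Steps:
f(u) = 1
B = -3 (B = -8/5 + (⅕)*(-7) = -8/5 - 7/5 = -3)
X(W) = -16 (X(W) = 8*(-2) = -16)
y(v) = 32 - 16*v (y(v) = -16*(v - 2) = -16*(-2 + v) = 32 - 16*v)
z(E, j) = 12 + 3*E
z(B, y(0)) - 143*((q - 26) + f(-3)) = (12 + 3*(-3)) - 143*((0 - 26) + 1) = (12 - 9) - 143*(-26 + 1) = 3 - 143*(-25) = 3 + 3575 = 3578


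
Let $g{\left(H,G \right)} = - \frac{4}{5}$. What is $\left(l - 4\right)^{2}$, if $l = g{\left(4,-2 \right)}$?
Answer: $\frac{576}{25} \approx 23.04$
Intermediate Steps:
$g{\left(H,G \right)} = - \frac{4}{5}$ ($g{\left(H,G \right)} = \left(-4\right) \frac{1}{5} = - \frac{4}{5}$)
$l = - \frac{4}{5} \approx -0.8$
$\left(l - 4\right)^{2} = \left(- \frac{4}{5} - 4\right)^{2} = \left(- \frac{24}{5}\right)^{2} = \frac{576}{25}$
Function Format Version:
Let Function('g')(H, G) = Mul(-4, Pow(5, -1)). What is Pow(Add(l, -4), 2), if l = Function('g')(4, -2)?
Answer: Rational(576, 25) ≈ 23.040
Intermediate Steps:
Function('g')(H, G) = Rational(-4, 5) (Function('g')(H, G) = Mul(-4, Rational(1, 5)) = Rational(-4, 5))
l = Rational(-4, 5) ≈ -0.80000
Pow(Add(l, -4), 2) = Pow(Add(Rational(-4, 5), -4), 2) = Pow(Rational(-24, 5), 2) = Rational(576, 25)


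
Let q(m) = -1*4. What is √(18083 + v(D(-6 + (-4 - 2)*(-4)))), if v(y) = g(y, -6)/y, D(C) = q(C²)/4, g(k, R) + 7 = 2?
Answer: 2*√4522 ≈ 134.49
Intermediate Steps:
g(k, R) = -5 (g(k, R) = -7 + 2 = -5)
q(m) = -4
D(C) = -1 (D(C) = -4/4 = -4*¼ = -1)
v(y) = -5/y
√(18083 + v(D(-6 + (-4 - 2)*(-4)))) = √(18083 - 5/(-1)) = √(18083 - 5*(-1)) = √(18083 + 5) = √18088 = 2*√4522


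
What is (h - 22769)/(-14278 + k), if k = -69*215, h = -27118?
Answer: 49887/29113 ≈ 1.7136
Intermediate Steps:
k = -14835
(h - 22769)/(-14278 + k) = (-27118 - 22769)/(-14278 - 14835) = -49887/(-29113) = -49887*(-1/29113) = 49887/29113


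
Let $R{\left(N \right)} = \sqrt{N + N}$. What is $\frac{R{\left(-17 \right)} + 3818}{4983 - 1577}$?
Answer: $\frac{1909}{1703} + \frac{i \sqrt{34}}{3406} \approx 1.121 + 0.001712 i$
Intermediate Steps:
$R{\left(N \right)} = \sqrt{2} \sqrt{N}$ ($R{\left(N \right)} = \sqrt{2 N} = \sqrt{2} \sqrt{N}$)
$\frac{R{\left(-17 \right)} + 3818}{4983 - 1577} = \frac{\sqrt{2} \sqrt{-17} + 3818}{4983 - 1577} = \frac{\sqrt{2} i \sqrt{17} + 3818}{3406} = \left(i \sqrt{34} + 3818\right) \frac{1}{3406} = \left(3818 + i \sqrt{34}\right) \frac{1}{3406} = \frac{1909}{1703} + \frac{i \sqrt{34}}{3406}$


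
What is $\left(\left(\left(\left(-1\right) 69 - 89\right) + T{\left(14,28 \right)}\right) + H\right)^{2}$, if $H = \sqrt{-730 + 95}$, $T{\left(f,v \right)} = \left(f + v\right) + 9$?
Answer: $\left(107 - i \sqrt{635}\right)^{2} \approx 10814.0 - 5392.6 i$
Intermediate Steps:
$T{\left(f,v \right)} = 9 + f + v$
$H = i \sqrt{635}$ ($H = \sqrt{-635} = i \sqrt{635} \approx 25.199 i$)
$\left(\left(\left(\left(-1\right) 69 - 89\right) + T{\left(14,28 \right)}\right) + H\right)^{2} = \left(\left(\left(\left(-1\right) 69 - 89\right) + \left(9 + 14 + 28\right)\right) + i \sqrt{635}\right)^{2} = \left(\left(\left(-69 - 89\right) + 51\right) + i \sqrt{635}\right)^{2} = \left(\left(-158 + 51\right) + i \sqrt{635}\right)^{2} = \left(-107 + i \sqrt{635}\right)^{2}$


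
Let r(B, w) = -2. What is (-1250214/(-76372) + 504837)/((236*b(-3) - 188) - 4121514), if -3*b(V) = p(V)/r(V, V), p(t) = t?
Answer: -6426110263/52465272840 ≈ -0.12248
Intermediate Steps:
b(V) = V/6 (b(V) = -V/(3*(-2)) = -V*(-1)/(3*2) = -(-1)*V/6 = V/6)
(-1250214/(-76372) + 504837)/((236*b(-3) - 188) - 4121514) = (-1250214/(-76372) + 504837)/((236*((⅙)*(-3)) - 188) - 4121514) = (-1250214*(-1/76372) + 504837)/((236*(-½) - 188) - 4121514) = (625107/38186 + 504837)/((-118 - 188) - 4121514) = 19278330789/(38186*(-306 - 4121514)) = (19278330789/38186)/(-4121820) = (19278330789/38186)*(-1/4121820) = -6426110263/52465272840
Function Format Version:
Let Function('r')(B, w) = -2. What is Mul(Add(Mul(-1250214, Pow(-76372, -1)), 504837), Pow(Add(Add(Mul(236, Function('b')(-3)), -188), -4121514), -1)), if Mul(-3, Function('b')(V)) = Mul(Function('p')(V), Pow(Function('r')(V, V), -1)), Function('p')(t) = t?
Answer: Rational(-6426110263, 52465272840) ≈ -0.12248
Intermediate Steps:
Function('b')(V) = Mul(Rational(1, 6), V) (Function('b')(V) = Mul(Rational(-1, 3), Mul(V, Pow(-2, -1))) = Mul(Rational(-1, 3), Mul(V, Rational(-1, 2))) = Mul(Rational(-1, 3), Mul(Rational(-1, 2), V)) = Mul(Rational(1, 6), V))
Mul(Add(Mul(-1250214, Pow(-76372, -1)), 504837), Pow(Add(Add(Mul(236, Function('b')(-3)), -188), -4121514), -1)) = Mul(Add(Mul(-1250214, Pow(-76372, -1)), 504837), Pow(Add(Add(Mul(236, Mul(Rational(1, 6), -3)), -188), -4121514), -1)) = Mul(Add(Mul(-1250214, Rational(-1, 76372)), 504837), Pow(Add(Add(Mul(236, Rational(-1, 2)), -188), -4121514), -1)) = Mul(Add(Rational(625107, 38186), 504837), Pow(Add(Add(-118, -188), -4121514), -1)) = Mul(Rational(19278330789, 38186), Pow(Add(-306, -4121514), -1)) = Mul(Rational(19278330789, 38186), Pow(-4121820, -1)) = Mul(Rational(19278330789, 38186), Rational(-1, 4121820)) = Rational(-6426110263, 52465272840)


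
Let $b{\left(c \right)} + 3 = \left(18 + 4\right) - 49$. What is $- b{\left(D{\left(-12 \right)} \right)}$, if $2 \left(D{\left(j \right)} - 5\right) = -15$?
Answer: $30$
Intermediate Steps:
$D{\left(j \right)} = - \frac{5}{2}$ ($D{\left(j \right)} = 5 + \frac{1}{2} \left(-15\right) = 5 - \frac{15}{2} = - \frac{5}{2}$)
$b{\left(c \right)} = -30$ ($b{\left(c \right)} = -3 + \left(\left(18 + 4\right) - 49\right) = -3 + \left(22 - 49\right) = -3 - 27 = -30$)
$- b{\left(D{\left(-12 \right)} \right)} = \left(-1\right) \left(-30\right) = 30$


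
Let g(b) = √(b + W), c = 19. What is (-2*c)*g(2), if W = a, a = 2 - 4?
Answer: 0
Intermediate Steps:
a = -2
W = -2
g(b) = √(-2 + b) (g(b) = √(b - 2) = √(-2 + b))
(-2*c)*g(2) = (-2*19)*√(-2 + 2) = -38*√0 = -38*0 = 0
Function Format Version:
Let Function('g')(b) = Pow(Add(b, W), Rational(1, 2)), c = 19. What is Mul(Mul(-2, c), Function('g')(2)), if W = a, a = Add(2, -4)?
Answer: 0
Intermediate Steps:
a = -2
W = -2
Function('g')(b) = Pow(Add(-2, b), Rational(1, 2)) (Function('g')(b) = Pow(Add(b, -2), Rational(1, 2)) = Pow(Add(-2, b), Rational(1, 2)))
Mul(Mul(-2, c), Function('g')(2)) = Mul(Mul(-2, 19), Pow(Add(-2, 2), Rational(1, 2))) = Mul(-38, Pow(0, Rational(1, 2))) = Mul(-38, 0) = 0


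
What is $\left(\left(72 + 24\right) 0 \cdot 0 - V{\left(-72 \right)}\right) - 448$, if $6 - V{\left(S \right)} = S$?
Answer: $-526$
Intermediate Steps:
$V{\left(S \right)} = 6 - S$
$\left(\left(72 + 24\right) 0 \cdot 0 - V{\left(-72 \right)}\right) - 448 = \left(\left(72 + 24\right) 0 \cdot 0 - \left(6 - -72\right)\right) - 448 = \left(96 \cdot 0 - \left(6 + 72\right)\right) - 448 = \left(0 - 78\right) - 448 = -78 - 448 = -526$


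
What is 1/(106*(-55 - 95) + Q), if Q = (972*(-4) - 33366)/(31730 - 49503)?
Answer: -2539/40364778 ≈ -6.2901e-5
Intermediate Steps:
Q = 5322/2539 (Q = (-3888 - 33366)/(-17773) = -37254*(-1/17773) = 5322/2539 ≈ 2.0961)
1/(106*(-55 - 95) + Q) = 1/(106*(-55 - 95) + 5322/2539) = 1/(106*(-150) + 5322/2539) = 1/(-15900 + 5322/2539) = 1/(-40364778/2539) = -2539/40364778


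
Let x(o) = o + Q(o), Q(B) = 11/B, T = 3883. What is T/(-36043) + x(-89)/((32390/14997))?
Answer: -2149366011851/51950758265 ≈ -41.373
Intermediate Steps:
x(o) = o + 11/o
T/(-36043) + x(-89)/((32390/14997)) = 3883/(-36043) + (-89 + 11/(-89))/((32390/14997)) = 3883*(-1/36043) + (-89 + 11*(-1/89))/((32390*(1/14997))) = -3883/36043 + (-89 - 11/89)/(32390/14997) = -3883/36043 - 7932/89*14997/32390 = -3883/36043 - 59478102/1441355 = -2149366011851/51950758265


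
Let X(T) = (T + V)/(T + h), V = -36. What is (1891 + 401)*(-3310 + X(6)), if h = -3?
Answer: -7609440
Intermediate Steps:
X(T) = (-36 + T)/(-3 + T) (X(T) = (T - 36)/(T - 3) = (-36 + T)/(-3 + T))
(1891 + 401)*(-3310 + X(6)) = (1891 + 401)*(-3310 + (-36 + 6)/(-3 + 6)) = 2292*(-3310 - 30/3) = 2292*(-3310 + (⅓)*(-30)) = 2292*(-3310 - 10) = 2292*(-3320) = -7609440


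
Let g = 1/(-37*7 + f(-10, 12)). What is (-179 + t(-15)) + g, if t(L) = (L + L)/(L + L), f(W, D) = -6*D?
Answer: -58919/331 ≈ -178.00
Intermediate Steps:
t(L) = 1 (t(L) = (2*L)/((2*L)) = (2*L)*(1/(2*L)) = 1)
g = -1/331 (g = 1/(-37*7 - 6*12) = 1/(-259 - 72) = 1/(-331) = -1/331 ≈ -0.0030211)
(-179 + t(-15)) + g = (-179 + 1) - 1/331 = -178 - 1/331 = -58919/331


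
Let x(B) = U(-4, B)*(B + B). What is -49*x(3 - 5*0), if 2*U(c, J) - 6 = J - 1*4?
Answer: -735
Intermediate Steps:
U(c, J) = 1 + J/2 (U(c, J) = 3 + (J - 1*4)/2 = 3 + (J - 4)/2 = 3 + (-4 + J)/2 = 3 + (-2 + J/2) = 1 + J/2)
x(B) = 2*B*(1 + B/2) (x(B) = (1 + B/2)*(B + B) = (1 + B/2)*(2*B) = 2*B*(1 + B/2))
-49*x(3 - 5*0) = -49*(3 - 5*0)*(2 + (3 - 5*0)) = -49*(3 + 0)*(2 + (3 + 0)) = -147*(2 + 3) = -147*5 = -49*15 = -735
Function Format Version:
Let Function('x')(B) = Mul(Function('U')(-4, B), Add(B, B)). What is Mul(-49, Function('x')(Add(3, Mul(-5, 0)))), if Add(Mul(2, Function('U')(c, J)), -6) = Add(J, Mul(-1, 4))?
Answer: -735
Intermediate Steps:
Function('U')(c, J) = Add(1, Mul(Rational(1, 2), J)) (Function('U')(c, J) = Add(3, Mul(Rational(1, 2), Add(J, Mul(-1, 4)))) = Add(3, Mul(Rational(1, 2), Add(J, -4))) = Add(3, Mul(Rational(1, 2), Add(-4, J))) = Add(3, Add(-2, Mul(Rational(1, 2), J))) = Add(1, Mul(Rational(1, 2), J)))
Function('x')(B) = Mul(2, B, Add(1, Mul(Rational(1, 2), B))) (Function('x')(B) = Mul(Add(1, Mul(Rational(1, 2), B)), Add(B, B)) = Mul(Add(1, Mul(Rational(1, 2), B)), Mul(2, B)) = Mul(2, B, Add(1, Mul(Rational(1, 2), B))))
Mul(-49, Function('x')(Add(3, Mul(-5, 0)))) = Mul(-49, Mul(Add(3, Mul(-5, 0)), Add(2, Add(3, Mul(-5, 0))))) = Mul(-49, Mul(Add(3, 0), Add(2, Add(3, 0)))) = Mul(-49, Mul(3, Add(2, 3))) = Mul(-49, Mul(3, 5)) = Mul(-49, 15) = -735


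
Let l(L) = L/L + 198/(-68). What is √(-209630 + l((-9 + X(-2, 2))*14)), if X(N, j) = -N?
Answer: I*√242334490/34 ≈ 457.86*I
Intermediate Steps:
l(L) = -65/34 (l(L) = 1 + 198*(-1/68) = 1 - 99/34 = -65/34)
√(-209630 + l((-9 + X(-2, 2))*14)) = √(-209630 - 65/34) = √(-7127485/34) = I*√242334490/34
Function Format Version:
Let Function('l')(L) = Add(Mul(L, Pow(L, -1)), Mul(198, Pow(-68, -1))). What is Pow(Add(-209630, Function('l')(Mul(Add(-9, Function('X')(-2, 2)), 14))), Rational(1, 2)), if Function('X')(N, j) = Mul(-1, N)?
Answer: Mul(Rational(1, 34), I, Pow(242334490, Rational(1, 2))) ≈ Mul(457.86, I)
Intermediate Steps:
Function('l')(L) = Rational(-65, 34) (Function('l')(L) = Add(1, Mul(198, Rational(-1, 68))) = Add(1, Rational(-99, 34)) = Rational(-65, 34))
Pow(Add(-209630, Function('l')(Mul(Add(-9, Function('X')(-2, 2)), 14))), Rational(1, 2)) = Pow(Add(-209630, Rational(-65, 34)), Rational(1, 2)) = Pow(Rational(-7127485, 34), Rational(1, 2)) = Mul(Rational(1, 34), I, Pow(242334490, Rational(1, 2)))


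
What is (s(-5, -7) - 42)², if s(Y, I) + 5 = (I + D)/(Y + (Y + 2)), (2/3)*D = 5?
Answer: 567009/256 ≈ 2214.9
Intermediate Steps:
D = 15/2 (D = (3/2)*5 = 15/2 ≈ 7.5000)
s(Y, I) = -5 + (15/2 + I)/(2 + 2*Y) (s(Y, I) = -5 + (I + 15/2)/(Y + (Y + 2)) = -5 + (15/2 + I)/(Y + (2 + Y)) = -5 + (15/2 + I)/(2 + 2*Y))
(s(-5, -7) - 42)² = ((-5 - 20*(-5) + 2*(-7))/(4*(1 - 5)) - 42)² = ((¼)*(-5 + 100 - 14)/(-4) - 42)² = ((¼)*(-¼)*81 - 42)² = (-81/16 - 42)² = (-753/16)² = 567009/256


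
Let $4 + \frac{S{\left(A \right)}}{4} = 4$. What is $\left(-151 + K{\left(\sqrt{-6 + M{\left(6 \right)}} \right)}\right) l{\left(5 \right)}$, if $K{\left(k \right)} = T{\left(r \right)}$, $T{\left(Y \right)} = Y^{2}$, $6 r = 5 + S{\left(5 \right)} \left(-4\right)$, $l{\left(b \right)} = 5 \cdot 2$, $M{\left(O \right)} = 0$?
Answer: $- \frac{27055}{18} \approx -1503.1$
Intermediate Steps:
$S{\left(A \right)} = 0$ ($S{\left(A \right)} = -16 + 4 \cdot 4 = -16 + 16 = 0$)
$l{\left(b \right)} = 10$
$r = \frac{5}{6}$ ($r = \frac{5 + 0 \left(-4\right)}{6} = \frac{5 + 0}{6} = \frac{1}{6} \cdot 5 = \frac{5}{6} \approx 0.83333$)
$K{\left(k \right)} = \frac{25}{36}$ ($K{\left(k \right)} = \left(\frac{5}{6}\right)^{2} = \frac{25}{36}$)
$\left(-151 + K{\left(\sqrt{-6 + M{\left(6 \right)}} \right)}\right) l{\left(5 \right)} = \left(-151 + \frac{25}{36}\right) 10 = \left(- \frac{5411}{36}\right) 10 = - \frac{27055}{18}$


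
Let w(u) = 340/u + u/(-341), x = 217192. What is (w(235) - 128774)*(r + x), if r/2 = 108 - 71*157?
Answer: -12989864063970/517 ≈ -2.5125e+10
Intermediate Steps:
w(u) = 340/u - u/341 (w(u) = 340/u + u*(-1/341) = 340/u - u/341)
r = -22078 (r = 2*(108 - 71*157) = 2*(108 - 11147) = 2*(-11039) = -22078)
(w(235) - 128774)*(r + x) = ((340/235 - 1/341*235) - 128774)*(-22078 + 217192) = ((340*(1/235) - 235/341) - 128774)*195114 = ((68/47 - 235/341) - 128774)*195114 = (12143/16027 - 128774)*195114 = -2063848755/16027*195114 = -12989864063970/517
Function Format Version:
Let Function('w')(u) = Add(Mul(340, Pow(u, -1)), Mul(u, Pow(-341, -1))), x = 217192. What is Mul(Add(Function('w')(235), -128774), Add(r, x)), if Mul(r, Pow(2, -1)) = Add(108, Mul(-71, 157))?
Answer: Rational(-12989864063970, 517) ≈ -2.5125e+10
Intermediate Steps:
Function('w')(u) = Add(Mul(340, Pow(u, -1)), Mul(Rational(-1, 341), u)) (Function('w')(u) = Add(Mul(340, Pow(u, -1)), Mul(u, Rational(-1, 341))) = Add(Mul(340, Pow(u, -1)), Mul(Rational(-1, 341), u)))
r = -22078 (r = Mul(2, Add(108, Mul(-71, 157))) = Mul(2, Add(108, -11147)) = Mul(2, -11039) = -22078)
Mul(Add(Function('w')(235), -128774), Add(r, x)) = Mul(Add(Add(Mul(340, Pow(235, -1)), Mul(Rational(-1, 341), 235)), -128774), Add(-22078, 217192)) = Mul(Add(Add(Mul(340, Rational(1, 235)), Rational(-235, 341)), -128774), 195114) = Mul(Add(Add(Rational(68, 47), Rational(-235, 341)), -128774), 195114) = Mul(Add(Rational(12143, 16027), -128774), 195114) = Mul(Rational(-2063848755, 16027), 195114) = Rational(-12989864063970, 517)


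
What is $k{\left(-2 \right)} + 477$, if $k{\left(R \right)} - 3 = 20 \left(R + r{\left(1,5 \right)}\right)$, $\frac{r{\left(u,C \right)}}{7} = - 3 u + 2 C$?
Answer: $1420$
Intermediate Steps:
$r{\left(u,C \right)} = - 21 u + 14 C$ ($r{\left(u,C \right)} = 7 \left(- 3 u + 2 C\right) = - 21 u + 14 C$)
$k{\left(R \right)} = 983 + 20 R$ ($k{\left(R \right)} = 3 + 20 \left(R + \left(\left(-21\right) 1 + 14 \cdot 5\right)\right) = 3 + 20 \left(R + \left(-21 + 70\right)\right) = 3 + 20 \left(R + 49\right) = 3 + 20 \left(49 + R\right) = 3 + \left(980 + 20 R\right) = 983 + 20 R$)
$k{\left(-2 \right)} + 477 = \left(983 + 20 \left(-2\right)\right) + 477 = \left(983 - 40\right) + 477 = 943 + 477 = 1420$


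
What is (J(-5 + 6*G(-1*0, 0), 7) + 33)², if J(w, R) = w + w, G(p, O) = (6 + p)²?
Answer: 207025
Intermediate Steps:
J(w, R) = 2*w
(J(-5 + 6*G(-1*0, 0), 7) + 33)² = (2*(-5 + 6*(6 - 1*0)²) + 33)² = (2*(-5 + 6*(6 + 0)²) + 33)² = (2*(-5 + 6*6²) + 33)² = (2*(-5 + 6*36) + 33)² = (2*(-5 + 216) + 33)² = (2*211 + 33)² = (422 + 33)² = 455² = 207025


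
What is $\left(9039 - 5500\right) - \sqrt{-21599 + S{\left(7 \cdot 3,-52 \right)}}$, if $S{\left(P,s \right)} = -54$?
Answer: $3539 - i \sqrt{21653} \approx 3539.0 - 147.15 i$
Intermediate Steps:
$\left(9039 - 5500\right) - \sqrt{-21599 + S{\left(7 \cdot 3,-52 \right)}} = \left(9039 - 5500\right) - \sqrt{-21599 - 54} = 3539 - \sqrt{-21653} = 3539 - i \sqrt{21653}$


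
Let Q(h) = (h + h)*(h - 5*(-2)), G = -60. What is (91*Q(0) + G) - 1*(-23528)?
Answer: 23468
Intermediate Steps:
Q(h) = 2*h*(10 + h) (Q(h) = (2*h)*(h + 10) = (2*h)*(10 + h) = 2*h*(10 + h))
(91*Q(0) + G) - 1*(-23528) = (91*(2*0*(10 + 0)) - 60) - 1*(-23528) = (91*(2*0*10) - 60) + 23528 = (91*0 - 60) + 23528 = (0 - 60) + 23528 = -60 + 23528 = 23468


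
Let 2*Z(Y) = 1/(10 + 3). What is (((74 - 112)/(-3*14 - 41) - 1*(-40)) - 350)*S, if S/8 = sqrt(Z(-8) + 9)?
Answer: -102768*sqrt(6110)/1079 ≈ -7444.9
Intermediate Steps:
Z(Y) = 1/26 (Z(Y) = 1/(2*(10 + 3)) = (1/2)/13 = (1/2)*(1/13) = 1/26)
S = 4*sqrt(6110)/13 (S = 8*sqrt(1/26 + 9) = 8*sqrt(235/26) = 8*(sqrt(6110)/26) = 4*sqrt(6110)/13 ≈ 24.051)
(((74 - 112)/(-3*14 - 41) - 1*(-40)) - 350)*S = (((74 - 112)/(-3*14 - 41) - 1*(-40)) - 350)*(4*sqrt(6110)/13) = ((-38/(-42 - 41) + 40) - 350)*(4*sqrt(6110)/13) = ((-38/(-83) + 40) - 350)*(4*sqrt(6110)/13) = ((-38*(-1/83) + 40) - 350)*(4*sqrt(6110)/13) = ((38/83 + 40) - 350)*(4*sqrt(6110)/13) = (3358/83 - 350)*(4*sqrt(6110)/13) = -102768*sqrt(6110)/1079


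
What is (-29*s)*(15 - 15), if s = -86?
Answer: 0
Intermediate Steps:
(-29*s)*(15 - 15) = (-29*(-86))*(15 - 15) = 2494*0 = 0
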